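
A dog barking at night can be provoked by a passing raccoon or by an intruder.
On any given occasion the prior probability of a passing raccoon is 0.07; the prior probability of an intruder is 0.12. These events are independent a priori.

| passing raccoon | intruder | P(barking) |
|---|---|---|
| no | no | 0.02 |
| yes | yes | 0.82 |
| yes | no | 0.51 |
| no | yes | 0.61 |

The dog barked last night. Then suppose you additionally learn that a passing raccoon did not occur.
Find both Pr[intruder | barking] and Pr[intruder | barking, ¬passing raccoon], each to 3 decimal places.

Pr[intruder | barking] ≈ 0.611; Pr[intruder | barking, ¬passing raccoon] ≈ 0.806

Weight on intruder=true, given the evidence: 0.068076 + 0.006888 = 0.074964
The normalizing constant is 0.02*0.93*0.88 + 0.61*0.93*0.12 + 0.51*0.07*0.88 + 0.82*0.07*0.12 = 0.122748
Posterior = 0.074964 / 0.122748 ≈ 0.611

Now condition on the additional information:
P(barking | ¬passing raccoon) = 0.02·0.88 + 0.61·0.12 = 0.017600 + 0.073200 = 0.090800
Of this, 0.073200 comes from 0.61·0.12 (the intruder=true cases).
P(intruder | barking, ¬passing raccoon) = 0.073200 / 0.090800 ≈ 0.806
With passing raccoon excluded, intruder must carry more of the explanatory weight for the barking.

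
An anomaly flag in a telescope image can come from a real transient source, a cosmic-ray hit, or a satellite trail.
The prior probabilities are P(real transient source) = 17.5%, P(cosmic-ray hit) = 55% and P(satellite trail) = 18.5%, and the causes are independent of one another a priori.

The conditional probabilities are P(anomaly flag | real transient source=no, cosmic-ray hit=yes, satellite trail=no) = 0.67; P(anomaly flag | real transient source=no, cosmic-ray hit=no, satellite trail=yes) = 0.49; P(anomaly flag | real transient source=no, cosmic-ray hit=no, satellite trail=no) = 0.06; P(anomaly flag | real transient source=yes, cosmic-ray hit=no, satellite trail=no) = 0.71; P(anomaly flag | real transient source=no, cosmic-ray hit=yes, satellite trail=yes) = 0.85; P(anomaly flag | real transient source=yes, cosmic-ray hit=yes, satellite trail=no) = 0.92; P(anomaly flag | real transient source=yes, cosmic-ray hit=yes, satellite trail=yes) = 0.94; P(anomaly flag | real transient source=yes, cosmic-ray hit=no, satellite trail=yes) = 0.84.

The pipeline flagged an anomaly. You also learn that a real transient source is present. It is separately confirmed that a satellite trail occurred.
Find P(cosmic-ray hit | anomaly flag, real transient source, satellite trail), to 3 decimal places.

P(cosmic-ray hit | anomaly flag, real transient source, satellite trail) ≈ 0.578

Numerator (weight on configurations with cosmic-ray hit): 0.94·0.55 = 0.517000
Normalizer over all consistent configurations: 0.84·0.45 + 0.94·0.55 = 0.895000
P(cosmic-ray hit | anomaly flag, real transient source, satellite trail) = 0.517000/0.895000 ≈ 0.578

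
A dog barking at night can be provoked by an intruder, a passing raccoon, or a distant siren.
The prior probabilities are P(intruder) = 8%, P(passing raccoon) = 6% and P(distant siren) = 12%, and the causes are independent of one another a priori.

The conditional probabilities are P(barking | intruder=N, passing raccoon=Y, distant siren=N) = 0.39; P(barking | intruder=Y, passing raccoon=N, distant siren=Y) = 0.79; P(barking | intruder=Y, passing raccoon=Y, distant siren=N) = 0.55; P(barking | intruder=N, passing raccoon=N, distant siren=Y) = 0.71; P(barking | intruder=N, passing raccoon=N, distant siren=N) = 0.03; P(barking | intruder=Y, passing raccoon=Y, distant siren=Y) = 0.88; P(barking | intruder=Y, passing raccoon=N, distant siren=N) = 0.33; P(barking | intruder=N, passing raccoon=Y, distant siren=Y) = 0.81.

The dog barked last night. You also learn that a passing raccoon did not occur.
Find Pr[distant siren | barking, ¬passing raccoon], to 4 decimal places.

Pr[distant siren | barking, ¬passing raccoon] ≈ 0.6440

P(barking | ¬passing raccoon) = 0.03·0.92·0.88 + 0.71·0.92·0.12 + 0.33·0.08·0.88 + 0.79·0.08·0.12 = 0.024288 + 0.078384 + 0.023232 + 0.007584 = 0.133488
The distant siren-present share is 0.078384 + 0.007584 = 0.085968.
Hence the posterior is 0.085968/0.133488 ≈ 0.6440.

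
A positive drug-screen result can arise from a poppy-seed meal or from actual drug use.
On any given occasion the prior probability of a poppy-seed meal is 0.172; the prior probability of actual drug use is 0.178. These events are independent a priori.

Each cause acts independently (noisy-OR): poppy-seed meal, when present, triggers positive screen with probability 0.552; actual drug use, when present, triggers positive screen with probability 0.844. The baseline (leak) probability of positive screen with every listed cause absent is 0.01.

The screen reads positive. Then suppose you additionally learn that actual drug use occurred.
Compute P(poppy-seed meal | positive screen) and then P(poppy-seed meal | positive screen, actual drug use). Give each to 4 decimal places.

P(poppy-seed meal | positive screen) ≈ 0.4492; P(poppy-seed meal | positive screen, actual drug use) ≈ 0.1861

Under noisy-OR, P(positive screen | causes) = 1 − (1−0.01)·∏(1−qᵢ) over the active causes.
P(positive screen) = 0.01*0.828*0.822 + 0.84556*0.828*0.178 + 0.55648*0.172*0.822 + 0.930811*0.172*0.178 = 0.006806 + 0.124622 + 0.078677 + 0.028498 = 0.238603
The poppy-seed meal-present share is 0.078677 + 0.028498 = 0.107175.
Hence the posterior is 0.107175/0.238603 ≈ 0.4492.

Now also conditioning on actual drug use=true:
P(positive screen | actual drug use) = 0.84556·0.828 + 0.930811·0.172 = 0.700124 + 0.160099 = 0.860223
Of this, 0.160099 comes from 0.930811·0.172 (the poppy-seed meal=true cases).
So P(poppy-seed meal | positive screen, actual drug use) = 0.160099/0.860223 ≈ 0.1861.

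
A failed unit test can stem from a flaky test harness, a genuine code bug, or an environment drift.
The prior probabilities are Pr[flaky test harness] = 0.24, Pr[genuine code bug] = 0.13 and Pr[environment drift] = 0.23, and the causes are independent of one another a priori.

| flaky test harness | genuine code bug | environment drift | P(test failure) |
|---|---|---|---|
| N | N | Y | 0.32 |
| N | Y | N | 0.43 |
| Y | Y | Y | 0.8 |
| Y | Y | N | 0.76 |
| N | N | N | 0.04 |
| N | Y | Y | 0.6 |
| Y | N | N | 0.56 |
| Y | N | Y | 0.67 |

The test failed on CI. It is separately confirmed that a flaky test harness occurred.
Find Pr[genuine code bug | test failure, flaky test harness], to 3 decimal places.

Numerator (weight on configurations with genuine code bug): 0.076076 + 0.023920 = 0.099996
Normalizer over all consistent configurations: 0.56·0.87·0.77 + 0.67·0.87·0.23 + 0.76·0.13·0.77 + 0.8·0.13·0.23 = 0.609207
Posterior = 0.099996 / 0.609207 ≈ 0.164

Pr[genuine code bug | test failure, flaky test harness] ≈ 0.164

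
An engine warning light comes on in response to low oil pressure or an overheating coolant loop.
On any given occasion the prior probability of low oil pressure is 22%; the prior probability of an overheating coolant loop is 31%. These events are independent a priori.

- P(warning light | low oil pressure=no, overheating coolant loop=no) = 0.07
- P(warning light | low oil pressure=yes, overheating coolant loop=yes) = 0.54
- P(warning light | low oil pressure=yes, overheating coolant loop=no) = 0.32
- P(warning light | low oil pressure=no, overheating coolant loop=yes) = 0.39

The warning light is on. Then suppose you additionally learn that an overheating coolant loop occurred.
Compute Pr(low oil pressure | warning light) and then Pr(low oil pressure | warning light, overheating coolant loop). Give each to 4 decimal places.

By total probability over the 4 (low oil pressure, overheating coolant loop) configurations:
  P(warning light) = 0.07×0.78×0.69 + 0.39×0.78×0.31 + 0.32×0.22×0.69 + 0.54×0.22×0.31
        = 0.037674 + 0.094302 + 0.048576 + 0.036828 = 0.217380
Keeping only the low oil pressure-present terms gives 0.085404, so
  P(low oil pressure | warning light) = 0.085404 / 0.217380 ≈ 0.3929

With the extra evidence:
For the numerator, keep only low oil pressure=true terms: 0.54*0.22 = 0.118800
The normalizing constant is 0.39*0.78 + 0.54*0.22 = 0.423000
P(low oil pressure | warning light, overheating coolant loop) = 0.118800/0.423000 ≈ 0.2809

Pr(low oil pressure | warning light) ≈ 0.3929; Pr(low oil pressure | warning light, overheating coolant loop) ≈ 0.2809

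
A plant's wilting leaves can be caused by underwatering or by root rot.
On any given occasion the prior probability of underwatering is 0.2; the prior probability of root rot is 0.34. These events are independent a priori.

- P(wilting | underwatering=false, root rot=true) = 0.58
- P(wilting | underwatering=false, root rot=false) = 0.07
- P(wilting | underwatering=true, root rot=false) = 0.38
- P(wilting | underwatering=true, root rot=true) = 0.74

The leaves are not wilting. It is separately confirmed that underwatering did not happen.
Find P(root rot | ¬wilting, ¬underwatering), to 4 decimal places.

P(root rot | ¬wilting, ¬underwatering) ≈ 0.1887

P(¬wilting | ¬underwatering) = 0.93×0.66 + 0.42×0.34 = 0.613800 + 0.142800 = 0.756600
Of this, 0.142800 comes from 0.42×0.34 (the root rot=true cases).
So P(root rot | ¬wilting, ¬underwatering) = 0.142800/0.756600 ≈ 0.1887.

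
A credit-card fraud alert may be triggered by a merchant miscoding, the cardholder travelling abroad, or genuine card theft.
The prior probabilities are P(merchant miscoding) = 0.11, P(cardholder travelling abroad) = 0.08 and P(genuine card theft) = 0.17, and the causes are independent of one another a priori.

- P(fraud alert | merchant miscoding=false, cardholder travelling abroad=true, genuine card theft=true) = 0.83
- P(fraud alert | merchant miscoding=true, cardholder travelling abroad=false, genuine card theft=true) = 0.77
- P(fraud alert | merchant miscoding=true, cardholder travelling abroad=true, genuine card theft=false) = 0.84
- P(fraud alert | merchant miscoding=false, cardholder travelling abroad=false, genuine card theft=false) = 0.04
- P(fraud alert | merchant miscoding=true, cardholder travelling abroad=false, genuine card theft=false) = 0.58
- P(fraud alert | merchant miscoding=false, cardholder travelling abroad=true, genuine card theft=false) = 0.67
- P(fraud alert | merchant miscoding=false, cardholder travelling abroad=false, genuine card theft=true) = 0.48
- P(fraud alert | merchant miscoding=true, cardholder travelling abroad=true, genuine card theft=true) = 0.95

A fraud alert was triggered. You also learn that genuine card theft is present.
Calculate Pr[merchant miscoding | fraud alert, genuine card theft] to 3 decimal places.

Enumerate the 4 (merchant miscoding, cardholder travelling abroad) configurations and weight by the priors:
  P(fraud alert | genuine card theft) = 0.48·0.89·0.92 + 0.83·0.89·0.08 + 0.77·0.11·0.92 + 0.95·0.11·0.08
        = 0.393024 + 0.059096 + 0.077924 + 0.008360 = 0.538404
The terms with merchant miscoding present sum to 0.086284, so
  P(merchant miscoding | fraud alert, genuine card theft) = 0.086284 / 0.538404 ≈ 0.160

Pr[merchant miscoding | fraud alert, genuine card theft] ≈ 0.160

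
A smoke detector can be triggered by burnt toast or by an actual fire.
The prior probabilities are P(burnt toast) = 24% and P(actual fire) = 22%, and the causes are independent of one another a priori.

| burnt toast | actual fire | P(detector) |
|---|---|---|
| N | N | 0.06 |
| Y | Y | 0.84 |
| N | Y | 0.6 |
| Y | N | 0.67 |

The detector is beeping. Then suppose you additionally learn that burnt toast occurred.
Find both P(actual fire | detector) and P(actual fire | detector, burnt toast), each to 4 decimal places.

P(actual fire | detector) ≈ 0.4733; P(actual fire | detector, burnt toast) ≈ 0.2612

P(detector) = 0.06×0.76×0.78 + 0.6×0.76×0.22 + 0.67×0.24×0.78 + 0.84×0.24×0.22 = 0.035568 + 0.100320 + 0.125424 + 0.044352 = 0.305664
Restricting to configurations with actual fire present: 0.100320 + 0.044352 = 0.144672.
P(actual fire | detector) = 0.144672 / 0.305664 ≈ 0.4733

Now condition on the additional information:
Sum P(detector|·) weighted by the priors over both values of actual fire:
  P(detector | burnt toast) = 0.67*0.78 + 0.84*0.22
        = 0.522600 + 0.184800 = 0.707400
Keeping only the actual fire-present terms gives 0.184800, so
  P(actual fire | detector, burnt toast) = 0.184800 / 0.707400 ≈ 0.2612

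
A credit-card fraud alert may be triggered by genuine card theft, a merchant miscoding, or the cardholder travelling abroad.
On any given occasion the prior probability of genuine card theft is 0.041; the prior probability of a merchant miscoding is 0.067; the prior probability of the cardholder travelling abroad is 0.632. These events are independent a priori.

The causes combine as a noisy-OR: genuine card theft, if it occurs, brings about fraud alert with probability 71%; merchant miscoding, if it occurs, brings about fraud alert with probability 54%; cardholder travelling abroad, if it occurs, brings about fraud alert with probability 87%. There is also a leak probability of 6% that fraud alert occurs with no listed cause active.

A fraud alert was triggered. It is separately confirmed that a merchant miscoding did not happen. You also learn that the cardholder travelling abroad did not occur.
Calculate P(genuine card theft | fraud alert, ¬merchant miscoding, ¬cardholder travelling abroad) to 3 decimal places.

Under noisy-OR, P(fraud alert | causes) = 1 − (1−0.06)·∏(1−qᵢ) over the active causes.
P(fraud alert | ¬merchant miscoding, ¬cardholder travelling abroad) = 0.06·0.959 + 0.7274·0.041 = 0.057540 + 0.029823 = 0.087363
Restricting to configurations with genuine card theft present: 0.7274·0.041 = 0.029823.
Hence the posterior is 0.029823/0.087363 ≈ 0.341.

P(genuine card theft | fraud alert, ¬merchant miscoding, ¬cardholder travelling abroad) ≈ 0.341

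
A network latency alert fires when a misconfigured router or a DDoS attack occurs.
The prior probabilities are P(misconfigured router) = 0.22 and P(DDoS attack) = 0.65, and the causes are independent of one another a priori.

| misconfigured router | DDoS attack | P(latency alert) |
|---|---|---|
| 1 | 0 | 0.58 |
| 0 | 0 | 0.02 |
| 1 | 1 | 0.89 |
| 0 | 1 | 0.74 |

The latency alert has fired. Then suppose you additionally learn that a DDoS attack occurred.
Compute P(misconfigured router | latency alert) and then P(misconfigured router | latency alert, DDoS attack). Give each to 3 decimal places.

P(misconfigured router | latency alert) ≈ 0.311; P(misconfigured router | latency alert, DDoS attack) ≈ 0.253

For the numerator, keep only misconfigured router=true terms: 0.044660 + 0.127270 = 0.171930
Denominator P(latency alert): 0.02·0.78·0.35 + 0.74·0.78·0.65 + 0.58·0.22·0.35 + 0.89·0.22·0.65 = 0.552570
Posterior = 0.171930 / 0.552570 ≈ 0.311

Now condition on the additional information:
Sum P(latency alert|·) weighted by the priors over both values of misconfigured router:
  P(latency alert | DDoS attack) = 0.74×0.78 + 0.89×0.22
        = 0.577200 + 0.195800 = 0.773000
The terms with misconfigured router present sum to 0.195800, so
  P(misconfigured router | latency alert, DDoS attack) = 0.195800 / 0.773000 ≈ 0.253
This is intercausal reasoning (explaining away): once DDoS attack accounts for the latency alert, misconfigured router becomes less likely.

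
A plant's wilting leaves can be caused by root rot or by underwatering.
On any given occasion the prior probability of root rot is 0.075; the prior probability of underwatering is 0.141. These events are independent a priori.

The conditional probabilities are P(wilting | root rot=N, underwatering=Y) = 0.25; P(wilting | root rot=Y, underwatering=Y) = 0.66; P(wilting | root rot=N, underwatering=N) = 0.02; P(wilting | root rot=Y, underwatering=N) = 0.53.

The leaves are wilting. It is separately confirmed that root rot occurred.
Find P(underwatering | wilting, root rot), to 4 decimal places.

By total probability over both values of underwatering:
  P(wilting | root rot) = 0.53·0.859 + 0.66·0.141
        = 0.455270 + 0.093060 = 0.548330
Configurations with underwatering contribute 0.093060, so
  P(underwatering | wilting, root rot) = 0.093060 / 0.548330 ≈ 0.1697

P(underwatering | wilting, root rot) ≈ 0.1697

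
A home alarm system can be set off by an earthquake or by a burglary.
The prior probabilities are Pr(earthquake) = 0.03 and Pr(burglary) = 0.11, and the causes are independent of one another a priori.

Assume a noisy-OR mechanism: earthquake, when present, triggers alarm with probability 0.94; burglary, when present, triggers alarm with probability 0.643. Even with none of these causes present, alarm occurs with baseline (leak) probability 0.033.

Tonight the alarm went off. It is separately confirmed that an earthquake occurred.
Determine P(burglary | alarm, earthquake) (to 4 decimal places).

Under noisy-OR, P(alarm | causes) = 1 − (1−0.033)·∏(1−qᵢ) over the active causes.
By total probability over both values of burglary:
  P(alarm | earthquake) = 0.94198*0.89 + 0.979287*0.11
        = 0.838362 + 0.107722 = 0.946084
Keeping only the burglary-present terms gives 0.107722, so
  P(burglary | alarm, earthquake) = 0.107722 / 0.946084 ≈ 0.1139

P(burglary | alarm, earthquake) ≈ 0.1139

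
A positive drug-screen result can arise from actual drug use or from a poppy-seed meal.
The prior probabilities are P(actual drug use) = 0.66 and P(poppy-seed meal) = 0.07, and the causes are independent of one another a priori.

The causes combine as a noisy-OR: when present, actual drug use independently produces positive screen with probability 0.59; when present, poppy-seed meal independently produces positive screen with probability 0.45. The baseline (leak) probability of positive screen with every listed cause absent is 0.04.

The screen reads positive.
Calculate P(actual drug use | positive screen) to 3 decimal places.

P(actual drug use | positive screen) ≈ 0.945

Under noisy-OR, P(positive screen | causes) = 1 − (1−0.04)·∏(1−qᵢ) over the active causes.
P(positive screen) = 0.04·0.34·0.93 + 0.472·0.34·0.07 + 0.6064·0.66·0.93 + 0.78352·0.66·0.07 = 0.012648 + 0.011234 + 0.372208 + 0.036199 = 0.432289
Restricting to configurations with actual drug use present: 0.372208 + 0.036199 = 0.408407.
P(actual drug use | positive screen) = 0.408407 / 0.432289 ≈ 0.945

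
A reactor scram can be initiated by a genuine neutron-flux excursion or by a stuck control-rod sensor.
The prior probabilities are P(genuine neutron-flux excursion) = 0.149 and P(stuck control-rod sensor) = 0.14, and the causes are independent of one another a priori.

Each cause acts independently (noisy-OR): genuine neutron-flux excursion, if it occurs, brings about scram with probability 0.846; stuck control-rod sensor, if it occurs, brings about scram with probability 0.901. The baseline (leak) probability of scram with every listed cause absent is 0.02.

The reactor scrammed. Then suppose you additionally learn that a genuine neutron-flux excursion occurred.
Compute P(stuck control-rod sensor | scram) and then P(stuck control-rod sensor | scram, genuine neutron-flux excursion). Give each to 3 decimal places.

P(stuck control-rod sensor | scram) ≈ 0.509; P(stuck control-rod sensor | scram, genuine neutron-flux excursion) ≈ 0.159

Under noisy-OR, P(scram | causes) = 1 − (1−0.02)·∏(1−qᵢ) over the active causes.
P(scram) = 0.02·0.851·0.86 + 0.90298·0.851·0.14 + 0.84908·0.149·0.86 + 0.985059·0.149·0.14 = 0.014637 + 0.107581 + 0.108801 + 0.020548 = 0.251567
Restricting to configurations with stuck control-rod sensor present: 0.107581 + 0.020548 = 0.128129.
Hence the posterior is 0.128129/0.251567 ≈ 0.509.

Now also conditioning on genuine neutron-flux excursion=true:
Weight on stuck control-rod sensor=true, given the evidence: 0.985059×0.14 = 0.137908
The normalizing constant is 0.84908×0.86 + 0.985059×0.14 = 0.868117
Posterior = 0.137908 / 0.868117 ≈ 0.159
Conditioning on genuine neutron-flux excursion lowers the posterior on stuck control-rod sensor: the classic explaining-away effect in a common-effect structure.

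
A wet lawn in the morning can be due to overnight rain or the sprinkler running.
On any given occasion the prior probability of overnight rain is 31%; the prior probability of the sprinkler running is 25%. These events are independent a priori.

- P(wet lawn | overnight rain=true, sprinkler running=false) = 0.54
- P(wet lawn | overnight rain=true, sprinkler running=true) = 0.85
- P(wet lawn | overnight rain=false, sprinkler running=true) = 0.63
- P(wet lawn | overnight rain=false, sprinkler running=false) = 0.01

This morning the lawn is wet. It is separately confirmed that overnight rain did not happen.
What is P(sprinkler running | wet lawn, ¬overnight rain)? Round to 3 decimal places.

For the numerator, keep only sprinkler running=true terms: 0.63·0.25 = 0.157500
Normalizer over all consistent configurations: 0.01·0.75 + 0.63·0.25 = 0.165000
P(sprinkler running | wet lawn, ¬overnight rain) = 0.157500/0.165000 ≈ 0.955

P(sprinkler running | wet lawn, ¬overnight rain) ≈ 0.955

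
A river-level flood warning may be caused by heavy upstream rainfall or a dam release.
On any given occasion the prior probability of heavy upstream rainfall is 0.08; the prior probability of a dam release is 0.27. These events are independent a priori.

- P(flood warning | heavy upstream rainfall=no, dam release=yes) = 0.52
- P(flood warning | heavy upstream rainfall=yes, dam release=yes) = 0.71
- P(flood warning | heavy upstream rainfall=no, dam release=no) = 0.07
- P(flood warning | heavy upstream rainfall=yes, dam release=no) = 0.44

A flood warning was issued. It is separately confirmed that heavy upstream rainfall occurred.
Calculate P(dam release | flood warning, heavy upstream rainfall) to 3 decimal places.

For the numerator, keep only dam release=true terms: 0.71×0.27 = 0.191700
The normalizing constant is 0.44×0.73 + 0.71×0.27 = 0.512900
Posterior = 0.191700 / 0.512900 ≈ 0.374

P(dam release | flood warning, heavy upstream rainfall) ≈ 0.374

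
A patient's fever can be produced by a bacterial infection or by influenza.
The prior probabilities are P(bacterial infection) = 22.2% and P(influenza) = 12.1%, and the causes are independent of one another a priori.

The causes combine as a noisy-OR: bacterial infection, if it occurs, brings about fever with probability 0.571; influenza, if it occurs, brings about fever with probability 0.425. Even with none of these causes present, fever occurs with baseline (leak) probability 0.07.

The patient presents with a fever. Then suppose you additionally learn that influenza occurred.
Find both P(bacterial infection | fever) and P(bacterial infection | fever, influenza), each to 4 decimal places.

Under noisy-OR, P(fever | causes) = 1 − (1−0.07)·∏(1−qᵢ) over the active causes.
P(fever) = 0.07·0.778·0.879 + 0.46525·0.778·0.121 + 0.60103·0.222·0.879 + 0.770592·0.222·0.121 = 0.047870 + 0.043798 + 0.117284 + 0.020700 = 0.229652
The bacterial infection-present share is 0.117284 + 0.020700 = 0.137984.
Hence the posterior is 0.137984/0.229652 ≈ 0.6008.

Now condition on the additional information:
P(fever | influenza) = 0.46525×0.778 + 0.770592×0.222 = 0.361965 + 0.171071 = 0.533036
Of this, 0.171071 comes from 0.770592×0.222 (the bacterial infection=true cases).
Hence the posterior is 0.171071/0.533036 ≈ 0.3209.

P(bacterial infection | fever) ≈ 0.6008; P(bacterial infection | fever, influenza) ≈ 0.3209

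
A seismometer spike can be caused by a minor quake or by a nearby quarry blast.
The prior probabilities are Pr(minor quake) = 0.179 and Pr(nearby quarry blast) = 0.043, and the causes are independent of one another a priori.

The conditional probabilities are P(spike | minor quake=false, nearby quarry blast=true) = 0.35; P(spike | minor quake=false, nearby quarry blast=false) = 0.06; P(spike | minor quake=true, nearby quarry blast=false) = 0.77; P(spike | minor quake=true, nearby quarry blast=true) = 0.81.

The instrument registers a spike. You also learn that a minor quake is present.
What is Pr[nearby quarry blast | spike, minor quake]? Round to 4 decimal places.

P(spike | minor quake) = 0.77·0.957 + 0.81·0.043 = 0.736890 + 0.034830 = 0.771720
The nearby quarry blast-present share is 0.81·0.043 = 0.034830.
So P(nearby quarry blast | spike, minor quake) = 0.034830/0.771720 ≈ 0.0451.

Pr[nearby quarry blast | spike, minor quake] ≈ 0.0451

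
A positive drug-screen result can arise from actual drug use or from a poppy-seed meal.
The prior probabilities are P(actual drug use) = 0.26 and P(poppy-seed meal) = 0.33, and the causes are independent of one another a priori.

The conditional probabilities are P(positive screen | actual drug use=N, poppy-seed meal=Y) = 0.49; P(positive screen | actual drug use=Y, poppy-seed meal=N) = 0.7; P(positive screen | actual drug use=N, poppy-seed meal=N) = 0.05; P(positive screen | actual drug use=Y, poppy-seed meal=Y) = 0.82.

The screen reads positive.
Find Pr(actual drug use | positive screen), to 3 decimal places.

By total probability over the 4 (actual drug use, poppy-seed meal) configurations:
  P(positive screen) = 0.05*0.74*0.67 + 0.49*0.74*0.33 + 0.7*0.26*0.67 + 0.82*0.26*0.33
        = 0.024790 + 0.119658 + 0.121940 + 0.070356 = 0.336744
The terms with actual drug use present sum to 0.192296, so
  P(actual drug use | positive screen) = 0.192296 / 0.336744 ≈ 0.571

Pr(actual drug use | positive screen) ≈ 0.571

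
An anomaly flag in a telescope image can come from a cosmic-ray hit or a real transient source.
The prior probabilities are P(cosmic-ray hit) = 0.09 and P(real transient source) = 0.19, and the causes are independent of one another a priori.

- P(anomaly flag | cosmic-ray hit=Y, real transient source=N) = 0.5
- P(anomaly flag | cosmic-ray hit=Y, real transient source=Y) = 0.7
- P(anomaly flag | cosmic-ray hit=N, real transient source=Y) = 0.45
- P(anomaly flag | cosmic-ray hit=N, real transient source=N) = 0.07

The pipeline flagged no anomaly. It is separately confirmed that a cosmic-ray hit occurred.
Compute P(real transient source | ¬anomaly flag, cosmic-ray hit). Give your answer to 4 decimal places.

Enumerate both values of real transient source and weight by the priors:
  P(¬anomaly flag | cosmic-ray hit) = 0.5·0.81 + 0.3·0.19
        = 0.405000 + 0.057000 = 0.462000
Keeping only the real transient source-present terms gives 0.057000, so
  P(real transient source | ¬anomaly flag, cosmic-ray hit) = 0.057000 / 0.462000 ≈ 0.1234

P(real transient source | ¬anomaly flag, cosmic-ray hit) ≈ 0.1234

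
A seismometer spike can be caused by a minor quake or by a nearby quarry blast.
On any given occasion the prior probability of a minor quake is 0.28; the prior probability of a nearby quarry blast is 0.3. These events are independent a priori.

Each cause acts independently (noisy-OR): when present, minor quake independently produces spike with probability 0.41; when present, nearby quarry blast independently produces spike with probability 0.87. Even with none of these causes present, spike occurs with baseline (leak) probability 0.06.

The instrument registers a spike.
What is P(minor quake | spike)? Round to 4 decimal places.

Under noisy-OR, P(spike | causes) = 1 − (1−0.06)·∏(1−qᵢ) over the active causes.
P(spike) = 0.06*0.72*0.7 + 0.8778*0.72*0.3 + 0.4454*0.28*0.7 + 0.927902*0.28*0.3 = 0.030240 + 0.189605 + 0.087298 + 0.077944 = 0.385087
Of this, 0.165242 comes from 0.087298 + 0.077944 (the minor quake=true cases).
P(minor quake | spike) = 0.165242 / 0.385087 ≈ 0.4291

P(minor quake | spike) ≈ 0.4291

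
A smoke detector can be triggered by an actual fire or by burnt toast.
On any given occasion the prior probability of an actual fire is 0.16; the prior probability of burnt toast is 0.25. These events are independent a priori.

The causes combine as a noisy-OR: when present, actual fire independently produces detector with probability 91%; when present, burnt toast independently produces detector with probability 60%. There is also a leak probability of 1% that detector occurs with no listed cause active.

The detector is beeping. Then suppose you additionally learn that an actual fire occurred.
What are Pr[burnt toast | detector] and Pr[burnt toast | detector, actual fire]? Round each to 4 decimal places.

Pr[burnt toast | detector] ≈ 0.5886; Pr[burnt toast | detector, actual fire] ≈ 0.2608

Under noisy-OR, P(detector | causes) = 1 − (1−0.01)·∏(1−qᵢ) over the active causes.
By total probability over the 4 (actual fire, burnt toast) configurations:
  P(detector) = 0.01*0.84*0.75 + 0.604*0.84*0.25 + 0.9109*0.16*0.75 + 0.96436*0.16*0.25
        = 0.006300 + 0.126840 + 0.109308 + 0.038574 = 0.281022
The terms with burnt toast present sum to 0.165414, so
  P(burnt toast | detector) = 0.165414 / 0.281022 ≈ 0.5886

With the extra evidence:
Weight on burnt toast=true, given the evidence: 0.96436*0.25 = 0.241090
Denominator P(detector | actual fire): 0.9109*0.75 + 0.96436*0.25 = 0.924265
P(burnt toast | detector, actual fire) = 0.241090/0.924265 ≈ 0.2608
This is intercausal reasoning (explaining away): once actual fire accounts for the detector, burnt toast becomes less likely.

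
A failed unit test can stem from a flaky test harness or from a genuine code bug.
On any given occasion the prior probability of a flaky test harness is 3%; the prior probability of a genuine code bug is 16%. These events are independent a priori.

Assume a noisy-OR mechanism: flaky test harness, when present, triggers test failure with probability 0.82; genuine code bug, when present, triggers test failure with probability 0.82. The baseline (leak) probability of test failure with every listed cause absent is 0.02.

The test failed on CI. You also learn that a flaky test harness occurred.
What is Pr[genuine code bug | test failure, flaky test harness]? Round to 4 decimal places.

Under noisy-OR, P(test failure | causes) = 1 − (1−0.02)·∏(1−qᵢ) over the active causes.
P(test failure | flaky test harness) = 0.8236*0.84 + 0.968248*0.16 = 0.691824 + 0.154920 = 0.846744
Restricting to configurations with genuine code bug present: 0.968248*0.16 = 0.154920.
P(genuine code bug | test failure, flaky test harness) = 0.154920 / 0.846744 ≈ 0.1830

Pr[genuine code bug | test failure, flaky test harness] ≈ 0.1830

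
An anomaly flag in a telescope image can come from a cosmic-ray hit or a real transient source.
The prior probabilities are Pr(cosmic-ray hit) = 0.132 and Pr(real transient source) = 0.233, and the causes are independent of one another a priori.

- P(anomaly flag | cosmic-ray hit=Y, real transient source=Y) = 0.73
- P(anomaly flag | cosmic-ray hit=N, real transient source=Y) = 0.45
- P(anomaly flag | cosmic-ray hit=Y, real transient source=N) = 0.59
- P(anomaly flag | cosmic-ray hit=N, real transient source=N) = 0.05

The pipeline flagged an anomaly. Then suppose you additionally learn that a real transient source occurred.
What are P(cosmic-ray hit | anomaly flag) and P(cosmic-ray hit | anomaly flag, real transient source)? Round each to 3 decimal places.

P(cosmic-ray hit | anomaly flag) ≈ 0.398; P(cosmic-ray hit | anomaly flag, real transient source) ≈ 0.198

P(anomaly flag) = 0.05×0.868×0.767 + 0.45×0.868×0.233 + 0.59×0.132×0.767 + 0.73×0.132×0.233 = 0.033288 + 0.091010 + 0.059734 + 0.022452 = 0.206484
Restricting to configurations with cosmic-ray hit present: 0.059734 + 0.022452 = 0.082186.
Hence the posterior is 0.082186/0.206484 ≈ 0.398.

With the extra evidence:
P(anomaly flag | real transient source) = 0.45*0.868 + 0.73*0.132 = 0.390600 + 0.096360 = 0.486960
Restricting to configurations with cosmic-ray hit present: 0.73*0.132 = 0.096360.
Hence the posterior is 0.096360/0.486960 ≈ 0.198.
The drop from 0.398 to 0.198 is the explaining-away (discounting) effect.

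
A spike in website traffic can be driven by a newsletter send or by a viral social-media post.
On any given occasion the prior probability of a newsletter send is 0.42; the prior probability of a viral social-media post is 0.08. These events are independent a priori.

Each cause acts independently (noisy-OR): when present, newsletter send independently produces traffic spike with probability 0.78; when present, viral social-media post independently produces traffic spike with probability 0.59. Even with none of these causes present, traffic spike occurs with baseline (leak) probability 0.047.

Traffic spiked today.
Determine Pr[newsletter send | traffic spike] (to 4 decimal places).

Pr[newsletter send | traffic spike] ≈ 0.8630

Under noisy-OR, P(traffic spike | causes) = 1 − (1−0.047)·∏(1−qᵢ) over the active causes.
By total probability over the 4 (newsletter send, viral social-media post) configurations:
  P(traffic spike) = 0.047×0.58×0.92 + 0.60927×0.58×0.08 + 0.79034×0.42×0.92 + 0.914039×0.42×0.08
        = 0.025079 + 0.028270 + 0.305387 + 0.030712 = 0.389448
The terms with newsletter send present sum to 0.336099, so
  P(newsletter send | traffic spike) = 0.336099 / 0.389448 ≈ 0.8630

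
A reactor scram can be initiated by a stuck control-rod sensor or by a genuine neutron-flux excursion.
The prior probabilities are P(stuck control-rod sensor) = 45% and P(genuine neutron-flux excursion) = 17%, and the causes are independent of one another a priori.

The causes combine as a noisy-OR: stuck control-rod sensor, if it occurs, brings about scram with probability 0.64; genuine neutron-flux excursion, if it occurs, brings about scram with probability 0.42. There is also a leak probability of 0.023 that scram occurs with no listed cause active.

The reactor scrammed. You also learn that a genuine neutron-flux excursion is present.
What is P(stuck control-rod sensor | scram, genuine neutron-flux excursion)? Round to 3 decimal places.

P(stuck control-rod sensor | scram, genuine neutron-flux excursion) ≈ 0.600

Under noisy-OR, P(scram | causes) = 1 − (1−0.023)·∏(1−qᵢ) over the active causes.
Sum P(scram|·) weighted by the priors over both values of stuck control-rod sensor:
  P(scram | genuine neutron-flux excursion) = 0.43334·0.55 + 0.796002·0.45
        = 0.238337 + 0.358201 = 0.596538
Configurations with stuck control-rod sensor contribute 0.358201, so
  P(stuck control-rod sensor | scram, genuine neutron-flux excursion) = 0.358201 / 0.596538 ≈ 0.600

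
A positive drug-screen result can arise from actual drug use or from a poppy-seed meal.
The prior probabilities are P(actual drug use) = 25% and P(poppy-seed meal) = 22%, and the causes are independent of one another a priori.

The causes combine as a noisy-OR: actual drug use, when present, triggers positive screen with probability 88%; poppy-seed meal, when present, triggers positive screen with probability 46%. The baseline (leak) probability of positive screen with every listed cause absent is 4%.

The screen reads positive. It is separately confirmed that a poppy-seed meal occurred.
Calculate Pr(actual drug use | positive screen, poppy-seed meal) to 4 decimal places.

Pr(actual drug use | positive screen, poppy-seed meal) ≈ 0.3936

Under noisy-OR, P(positive screen | causes) = 1 − (1−0.04)·∏(1−qᵢ) over the active causes.
P(positive screen | poppy-seed meal) = 0.4816*0.75 + 0.937792*0.25 = 0.361200 + 0.234448 = 0.595648
Restricting to configurations with actual drug use present: 0.937792*0.25 = 0.234448.
So P(actual drug use | positive screen, poppy-seed meal) = 0.234448/0.595648 ≈ 0.3936.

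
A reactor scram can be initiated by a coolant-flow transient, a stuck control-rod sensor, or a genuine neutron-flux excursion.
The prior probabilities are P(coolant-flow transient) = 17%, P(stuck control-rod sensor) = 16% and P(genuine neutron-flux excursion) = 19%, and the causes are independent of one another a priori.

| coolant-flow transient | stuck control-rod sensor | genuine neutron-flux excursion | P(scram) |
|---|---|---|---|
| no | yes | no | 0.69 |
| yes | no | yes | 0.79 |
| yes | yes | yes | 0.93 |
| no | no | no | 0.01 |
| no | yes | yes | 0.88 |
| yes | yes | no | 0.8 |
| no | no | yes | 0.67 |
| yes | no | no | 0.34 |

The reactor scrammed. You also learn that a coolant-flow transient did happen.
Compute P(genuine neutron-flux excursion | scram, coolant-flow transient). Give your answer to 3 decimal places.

P(genuine neutron-flux excursion | scram, coolant-flow transient) ≈ 0.315

Numerator (weight on configurations with genuine neutron-flux excursion): 0.126084 + 0.028272 = 0.154356
The normalizing constant is 0.34*0.84*0.81 + 0.79*0.84*0.19 + 0.8*0.16*0.81 + 0.93*0.16*0.19 = 0.489372
P(genuine neutron-flux excursion | scram, coolant-flow transient) = 0.154356/0.489372 ≈ 0.315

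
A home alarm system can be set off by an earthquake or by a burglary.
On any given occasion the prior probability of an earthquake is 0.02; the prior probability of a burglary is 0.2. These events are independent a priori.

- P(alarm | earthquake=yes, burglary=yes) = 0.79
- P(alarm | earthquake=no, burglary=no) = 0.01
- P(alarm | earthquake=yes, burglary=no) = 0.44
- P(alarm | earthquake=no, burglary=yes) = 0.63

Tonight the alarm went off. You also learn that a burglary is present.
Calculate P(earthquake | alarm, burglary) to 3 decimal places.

Sum P(alarm|·) weighted by the priors over both values of earthquake:
  P(alarm | burglary) = 0.63·0.98 + 0.79·0.02
        = 0.617400 + 0.015800 = 0.633200
The terms with earthquake present sum to 0.015800, so
  P(earthquake | alarm, burglary) = 0.015800 / 0.633200 ≈ 0.025

P(earthquake | alarm, burglary) ≈ 0.025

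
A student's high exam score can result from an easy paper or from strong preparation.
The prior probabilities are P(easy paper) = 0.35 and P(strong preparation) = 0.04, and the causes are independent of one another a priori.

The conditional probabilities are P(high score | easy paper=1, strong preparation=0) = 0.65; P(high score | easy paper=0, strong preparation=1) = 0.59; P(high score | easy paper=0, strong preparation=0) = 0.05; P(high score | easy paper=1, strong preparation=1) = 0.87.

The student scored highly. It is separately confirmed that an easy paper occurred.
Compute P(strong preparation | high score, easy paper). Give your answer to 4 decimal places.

P(high score | easy paper) = 0.65*0.96 + 0.87*0.04 = 0.624000 + 0.034800 = 0.658800
Of this, 0.034800 comes from 0.87*0.04 (the strong preparation=true cases).
So P(strong preparation | high score, easy paper) = 0.034800/0.658800 ≈ 0.0528.

P(strong preparation | high score, easy paper) ≈ 0.0528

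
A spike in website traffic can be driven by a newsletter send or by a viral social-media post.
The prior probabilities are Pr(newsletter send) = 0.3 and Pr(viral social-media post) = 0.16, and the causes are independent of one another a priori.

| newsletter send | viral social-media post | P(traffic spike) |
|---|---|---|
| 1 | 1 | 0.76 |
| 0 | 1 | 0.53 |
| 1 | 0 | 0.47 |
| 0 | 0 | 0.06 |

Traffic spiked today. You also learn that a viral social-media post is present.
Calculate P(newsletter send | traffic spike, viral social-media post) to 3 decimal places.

Sum P(traffic spike|·) weighted by the priors over both values of newsletter send:
  P(traffic spike | viral social-media post) = 0.53×0.7 + 0.76×0.3
        = 0.371000 + 0.228000 = 0.599000
Keeping only the newsletter send-present terms gives 0.228000, so
  P(newsletter send | traffic spike, viral social-media post) = 0.228000 / 0.599000 ≈ 0.381

P(newsletter send | traffic spike, viral social-media post) ≈ 0.381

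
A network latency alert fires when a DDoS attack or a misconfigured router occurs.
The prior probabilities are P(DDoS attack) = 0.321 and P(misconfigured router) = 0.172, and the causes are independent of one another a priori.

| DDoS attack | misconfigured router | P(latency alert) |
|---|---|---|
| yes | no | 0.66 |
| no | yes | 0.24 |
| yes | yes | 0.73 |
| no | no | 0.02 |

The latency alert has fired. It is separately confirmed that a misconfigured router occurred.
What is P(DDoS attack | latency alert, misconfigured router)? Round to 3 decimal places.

Sum P(latency alert|·) weighted by the priors over both values of DDoS attack:
  P(latency alert | misconfigured router) = 0.24*0.679 + 0.73*0.321
        = 0.162960 + 0.234330 = 0.397290
The terms with DDoS attack present sum to 0.234330, so
  P(DDoS attack | latency alert, misconfigured router) = 0.234330 / 0.397290 ≈ 0.590

P(DDoS attack | latency alert, misconfigured router) ≈ 0.590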